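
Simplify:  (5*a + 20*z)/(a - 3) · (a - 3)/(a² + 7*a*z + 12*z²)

5/(a + 3*z)

Factor: 5*a + 20*z = 5·(a + 4*z);  a² + 7*a*z + 12*z² = (a + 3*z)·(a + 4*z)
Cancel the common factors (a - 3), (a + 4*z).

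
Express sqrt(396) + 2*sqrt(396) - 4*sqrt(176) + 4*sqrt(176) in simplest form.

sqrt(396) = 6*sqrt(11); 2*sqrt(396) = 12*sqrt(11); 4*sqrt(176) = 16*sqrt(11); 4*sqrt(176) = 16*sqrt(11)
Combine: (6 + 12 - 16 + 16)·sqrt(11) = 18*sqrt(11)

18*sqrt(11)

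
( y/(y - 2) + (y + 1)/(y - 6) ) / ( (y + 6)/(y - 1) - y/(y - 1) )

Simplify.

(2*y³ - 9*y² + 5*y + 2)/(6*y² - 48*y + 72)

Numerator: y/(y - 2) + (y + 1)/(y - 6) = (2*y² - 7*y - 2)/(y² - 8*y + 12)
Denominator: (y + 6)/(y - 1) - y/(y - 1) = 6/(y - 1)
Divide: ((2*y² - 7*y - 2)/(y² - 8*y + 12)) · (y/6 - 1/6) = (2*y³ - 9*y² + 5*y + 2)/(6*y² - 48*y + 72)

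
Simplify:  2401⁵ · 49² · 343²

2401⁵ = 7^20; 49² = 7^4; 343² = 7^6
Combine exponents: 7^30

7^30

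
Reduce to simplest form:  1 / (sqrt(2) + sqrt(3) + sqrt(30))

Group as (sqrt(3) + sqrt(30)) + sqrt(2); multiply by (sqrt(3) + sqrt(30)) - sqrt(2), then rationalise the remaining surd.

(-29*sqrt(3) - 31*sqrt(2) + 12*sqrt(5) + 25*sqrt(30))/601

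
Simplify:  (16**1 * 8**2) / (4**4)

2**2

16**1 = 2**4; 8**2 = 2**6; 4**4 = 2**8
Combine exponents: 2**2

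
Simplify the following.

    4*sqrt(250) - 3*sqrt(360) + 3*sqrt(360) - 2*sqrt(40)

4*sqrt(250) = 20*sqrt(10); 3*sqrt(360) = 18*sqrt(10); 3*sqrt(360) = 18*sqrt(10); 2*sqrt(40) = 4*sqrt(10)
Combine: (20 - 18 + 18 - 4)·sqrt(10) = 16*sqrt(10)

16*sqrt(10)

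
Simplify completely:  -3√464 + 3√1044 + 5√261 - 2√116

17*√29

3√464 = 12*√29; 3√1044 = 18*√29; 5√261 = 15*√29; 2√116 = 4*√29
Combine: (-12 + 18 + 15 - 4)·√29 = 17*√29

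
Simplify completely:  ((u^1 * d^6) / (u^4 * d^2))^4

d^16/u^12

Inside the bracket: (u^-3) * d^4
Raise to the power 4: (u^-12) * d^16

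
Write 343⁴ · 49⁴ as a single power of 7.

343⁴ = 7^12; 49⁴ = 7^8
Combine exponents: 7^20

7^20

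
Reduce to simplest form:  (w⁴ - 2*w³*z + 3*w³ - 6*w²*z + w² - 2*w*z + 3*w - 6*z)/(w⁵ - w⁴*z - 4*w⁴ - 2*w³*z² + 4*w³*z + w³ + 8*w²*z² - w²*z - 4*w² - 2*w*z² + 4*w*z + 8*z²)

(w + 3)/(w² + w*z - 4*w - 4*z)

Factor: w⁴ - 2*w³*z + 3*w³ - 6*w²*z + w² - 2*w*z + 3*w - 6*z = (w - 2*z)·(w² + 1)·(w + 3);  w⁵ - w⁴*z - 4*w⁴ - 2*w³*z² + 4*w³*z + w³ + 8*w²*z² - w²*z - 4*w² - 2*w*z² + 4*w*z + 8*z² = (w + z)·(w - 4)·(w² + 1)·(w - 2*z)
Cancel the common factors (w² + 1), (w - 2*z).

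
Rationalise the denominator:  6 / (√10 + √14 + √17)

Group as (√14 + √17) + √10; multiply by (√14 + √17) - √10, then rationalise the remaining surd.

(-24*√595 + 42*√17 + 78*√14 + 126*√10)/511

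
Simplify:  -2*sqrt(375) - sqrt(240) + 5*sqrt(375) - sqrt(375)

2*sqrt(375) = 10*sqrt(15); sqrt(240) = 4*sqrt(15); 5*sqrt(375) = 25*sqrt(15); sqrt(375) = 5*sqrt(15)
Combine: (-10 - 4 + 25 - 5)·sqrt(15) = 6*sqrt(15)

6*sqrt(15)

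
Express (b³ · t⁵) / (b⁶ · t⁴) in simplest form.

t/b³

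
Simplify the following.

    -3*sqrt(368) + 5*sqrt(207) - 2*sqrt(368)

-5*sqrt(23)

3*sqrt(368) = 12*sqrt(23); 5*sqrt(207) = 15*sqrt(23); 2*sqrt(368) = 8*sqrt(23)
Combine: (-12 + 15 - 8)·sqrt(23) = -5*sqrt(23)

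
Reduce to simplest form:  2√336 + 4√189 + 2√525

30*√21

2√336 = 8*√21; 4√189 = 12*√21; 2√525 = 10*√21
Combine: (8 + 12 + 10)·√21 = 30*√21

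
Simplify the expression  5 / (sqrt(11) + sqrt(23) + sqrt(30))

Group as (sqrt(11) + sqrt(30)) + sqrt(23); multiply by (sqrt(11) + sqrt(30)) - sqrt(23), then rationalise the remaining surd.

(-5*sqrt(7590) + 10*sqrt(30) + 45*sqrt(23) + 105*sqrt(11))/498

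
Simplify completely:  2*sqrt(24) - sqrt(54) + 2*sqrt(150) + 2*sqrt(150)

21*sqrt(6)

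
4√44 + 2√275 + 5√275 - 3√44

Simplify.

4√44 = 8*√11; 2√275 = 10*√11; 5√275 = 25*√11; 3√44 = 6*√11
Combine: (8 + 10 + 25 - 6)·√11 = 37*√11

37*√11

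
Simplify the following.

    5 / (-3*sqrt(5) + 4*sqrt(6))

(15*sqrt(5) + 20*sqrt(6))/51

Multiply numerator and denominator by 3*sqrt(5) + 4*sqrt(6).
Denominator becomes 51; numerator becomes 15*sqrt(5) + 20*sqrt(6).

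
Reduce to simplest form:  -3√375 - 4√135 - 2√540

-39*√15

3√375 = 15*√15; 4√135 = 12*√15; 2√540 = 12*√15
Combine: (-15 - 12 - 12)·√15 = -39*√15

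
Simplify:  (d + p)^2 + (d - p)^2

2*d^2 + 2*p^2

Only the even-power cross terms survive.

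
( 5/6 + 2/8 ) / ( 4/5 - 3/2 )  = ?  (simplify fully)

Numerator: 5/6 + 2/8 = 13/12
Denominator: 4/5 - 3/2 = -7/10
Divide: (13/12) · (-10/7) = -65/42

-65/42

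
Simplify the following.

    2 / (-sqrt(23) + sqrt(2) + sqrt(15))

(3*sqrt(23) + 5*sqrt(15) + 18*sqrt(2) + sqrt(690))/21

Group as (sqrt(2) + sqrt(15)) - sqrt(23); multiply by (sqrt(2) + sqrt(15)) + sqrt(23), then rationalise the remaining surd.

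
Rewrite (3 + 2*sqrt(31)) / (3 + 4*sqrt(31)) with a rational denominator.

Multiply numerator and denominator by -4*sqrt(31) + 3.
Denominator becomes -487; numerator becomes -239 - 6*sqrt(31).

(6*sqrt(31) + 239)/487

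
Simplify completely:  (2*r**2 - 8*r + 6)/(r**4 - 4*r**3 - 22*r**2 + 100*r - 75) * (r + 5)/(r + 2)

Factor: 2*r**2 - 8*r + 6 = 2*(r - 1)*(r - 3);  r**4 - 4*r**3 - 22*r**2 + 100*r - 75 = (r - 5)*(r + 5)*(r - 1)*(r - 3)
Cancel the common factors (r - 3), (r - 1), (r + 5).

2/(r**2 - 3*r - 10)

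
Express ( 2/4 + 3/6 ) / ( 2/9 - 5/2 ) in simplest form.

-18/41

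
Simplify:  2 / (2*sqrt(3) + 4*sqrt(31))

Multiply numerator and denominator by -2*sqrt(3) + 4*sqrt(31).
Denominator becomes 484; numerator becomes -4*sqrt(3) + 8*sqrt(31).

(-sqrt(3) + 2*sqrt(31))/121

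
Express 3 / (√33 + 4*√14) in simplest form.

Multiply numerator and denominator by -√33 + 4*√14.
Denominator becomes 191; numerator becomes -3*√33 + 12*√14.

(-3*√33 + 12*√14)/191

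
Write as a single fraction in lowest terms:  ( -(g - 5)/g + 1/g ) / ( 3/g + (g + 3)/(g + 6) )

(-g^2 + 36)/(g^2 + 6*g + 18)

Numerator: -(g - 5)/g + 1/g = (-g + 6)/g
Denominator: 3/g + (g + 3)/(g + 6) = (g^2 + 6*g + 18)/(g^2 + 6*g)
Divide: ((-g + 6)/g) · ((g^2 + 6*g)/(g^2 + 6*g + 18)) = (-g^2 + 36)/(g^2 + 6*g + 18)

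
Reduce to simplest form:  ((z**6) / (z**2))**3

Inside the bracket: z**4
Raise to the power 3: z**12

z**12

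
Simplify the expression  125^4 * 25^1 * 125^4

5^26

125^4 = 5^12; 25^1 = 5^2; 125^4 = 5^12
Combine exponents: 5^26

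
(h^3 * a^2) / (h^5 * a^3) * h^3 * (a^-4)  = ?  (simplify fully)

Quotient: (h^-2) * (a^-1)
Multiply by h^3 * (a^-4): add exponents.

h/a^5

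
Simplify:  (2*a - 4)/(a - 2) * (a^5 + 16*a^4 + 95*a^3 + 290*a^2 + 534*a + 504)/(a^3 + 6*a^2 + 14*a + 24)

2*a^2 + 20*a + 42

Factor: 2*a - 4 = 2*(a - 2);  a^5 + 16*a^4 + 95*a^3 + 290*a^2 + 534*a + 504 = (a + 3)*(a + 7)*(a^2 + 2*a + 6)*(a + 4);  a^3 + 6*a^2 + 14*a + 24 = (a + 4)*(a^2 + 2*a + 6)
Cancel the common factors (a^2 + 2*a + 6), (a + 4), (a - 2).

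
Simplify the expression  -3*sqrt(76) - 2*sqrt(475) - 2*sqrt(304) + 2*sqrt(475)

-14*sqrt(19)

3*sqrt(76) = 6*sqrt(19); 2*sqrt(475) = 10*sqrt(19); 2*sqrt(304) = 8*sqrt(19); 2*sqrt(475) = 10*sqrt(19)
Combine: (-6 - 10 - 8 + 10)·sqrt(19) = -14*sqrt(19)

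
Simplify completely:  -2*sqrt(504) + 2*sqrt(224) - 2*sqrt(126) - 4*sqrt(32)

2*sqrt(504) = 12*sqrt(14); 2*sqrt(224) = 8*sqrt(14); 2*sqrt(126) = 6*sqrt(14); 4*sqrt(32) = 16*sqrt(2)

-10*sqrt(14) - 16*sqrt(2)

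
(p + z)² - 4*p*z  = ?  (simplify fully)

(p - z)²

Expand the square and combine the 4*p*z term.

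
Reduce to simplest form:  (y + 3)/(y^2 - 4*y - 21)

1/(y - 7)

Factor: y^2 - 4*y - 21 = (y + 3)*(y - 7)
Cancel the common factor (y + 3).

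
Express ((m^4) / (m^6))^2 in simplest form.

m^(-4)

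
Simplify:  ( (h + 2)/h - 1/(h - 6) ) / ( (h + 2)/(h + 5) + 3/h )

(h^3 - 37*h - 60)/(h^3 - h^2 - 15*h - 90)

Numerator: (h + 2)/h - 1/(h - 6) = (h^2 - 5*h - 12)/(h^2 - 6*h)
Denominator: (h + 2)/(h + 5) + 3/h = (h^2 + 5*h + 15)/(h^2 + 5*h)
Divide: ((h^2 - 5*h - 12)/(h^2 - 6*h)) · ((h^2 + 5*h)/(h^2 + 5*h + 15)) = (h^3 - 37*h - 60)/(h^3 - h^2 - 15*h - 90)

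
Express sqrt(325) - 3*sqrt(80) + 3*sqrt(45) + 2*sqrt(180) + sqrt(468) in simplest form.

sqrt(325) = 5*sqrt(13); 3*sqrt(80) = 12*sqrt(5); 3*sqrt(45) = 9*sqrt(5); 2*sqrt(180) = 12*sqrt(5); sqrt(468) = 6*sqrt(13)

9*sqrt(5) + 11*sqrt(13)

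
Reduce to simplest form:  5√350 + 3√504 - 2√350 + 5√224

53*√14

5√350 = 25*√14; 3√504 = 18*√14; 2√350 = 10*√14; 5√224 = 20*√14
Combine: (25 + 18 - 10 + 20)·√14 = 53*√14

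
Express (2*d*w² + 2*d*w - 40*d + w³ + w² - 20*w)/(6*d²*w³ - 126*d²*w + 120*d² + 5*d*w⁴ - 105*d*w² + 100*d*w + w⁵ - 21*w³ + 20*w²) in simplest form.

1/(3*d*w - 3*d + w² - w)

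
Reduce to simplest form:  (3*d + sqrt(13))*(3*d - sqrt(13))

(3*d)**2 - (sqrt(13))**2 = 9*d**2 - 13.

9*d**2 - 13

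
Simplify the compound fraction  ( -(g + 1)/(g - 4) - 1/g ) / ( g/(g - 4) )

Numerator: -(g + 1)/(g - 4) - 1/g = (-g² - 2*g + 4)/(g² - 4*g)
Denominator: g/(g - 4) = g/(g - 4)
Divide: ((-g² - 2*g + 4)/(g² - 4*g)) · ((g - 4)/g) = (-g² - 2*g + 4)/g²

(-g² - 2*g + 4)/g²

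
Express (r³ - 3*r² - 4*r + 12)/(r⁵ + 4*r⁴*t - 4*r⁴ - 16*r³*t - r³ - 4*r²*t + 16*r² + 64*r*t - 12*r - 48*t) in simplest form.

Factor: r³ - 3*r² - 4*r + 12 = (r + 2)·(r - 2)·(r - 3);  r⁵ + 4*r⁴*t - 4*r⁴ - 16*r³*t - r³ - 4*r²*t + 16*r² + 64*r*t - 12*r - 48*t = (r - 3)·(r - 2)·(r + 2)·(r - 1)·(r + 4*t)
Cancel the common factors (r - 2), (r - 3), (r + 2).

1/(r² + 4*r*t - r - 4*t)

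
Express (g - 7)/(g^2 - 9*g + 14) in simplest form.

Factor: g^2 - 9*g + 14 = (g - 2)*(g - 7)
Cancel the common factor (g - 7).

1/(g - 2)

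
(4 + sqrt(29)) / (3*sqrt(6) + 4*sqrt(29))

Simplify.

(-3*sqrt(174) - 12*sqrt(6) + 16*sqrt(29) + 116)/410

Multiply numerator and denominator by -3*sqrt(6) + 4*sqrt(29).
Denominator becomes 410; numerator becomes -3*sqrt(174) - 12*sqrt(6) + 16*sqrt(29) + 116.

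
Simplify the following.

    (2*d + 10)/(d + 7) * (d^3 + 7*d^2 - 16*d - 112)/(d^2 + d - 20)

Factor: 2*d + 10 = 2*(d + 5);  d^3 + 7*d^2 - 16*d - 112 = (d - 4)*(d + 4)*(d + 7);  d^2 + d - 20 = (d + 5)*(d - 4)
Cancel the common factors (d - 4), (d + 7), (d + 5).

2*d + 8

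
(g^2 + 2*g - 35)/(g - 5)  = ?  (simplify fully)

Factor: g^2 + 2*g - 35 = (g + 7)*(g - 5)
Cancel the common factor (g - 5).

g + 7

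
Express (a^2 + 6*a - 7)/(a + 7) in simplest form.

a - 1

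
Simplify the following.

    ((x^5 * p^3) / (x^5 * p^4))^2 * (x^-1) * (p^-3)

1/(p^5*x)

Inside the bracket: (p^-1)
Raise to the power 2: (p^-2)
Multiply by (x^-1) * (p^-3): add exponents.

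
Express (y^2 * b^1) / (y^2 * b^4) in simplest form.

b^(-3)

Quotient: (b^-3)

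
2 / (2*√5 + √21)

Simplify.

-4*√5 + 2*√21

Multiply numerator and denominator by -√21 + 2*√5.
Denominator becomes -1; numerator becomes -2*√21 + 4*√5.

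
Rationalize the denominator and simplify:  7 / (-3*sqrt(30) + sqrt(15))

Multiply numerator and denominator by sqrt(15) + 3*sqrt(30).
Denominator becomes -255; numerator becomes 7*sqrt(15) + 21*sqrt(30).

(-21*sqrt(30) - 7*sqrt(15))/255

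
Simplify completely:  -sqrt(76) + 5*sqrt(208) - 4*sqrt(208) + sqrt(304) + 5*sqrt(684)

4*sqrt(13) + 32*sqrt(19)

sqrt(76) = 2*sqrt(19); 5*sqrt(208) = 20*sqrt(13); 4*sqrt(208) = 16*sqrt(13); sqrt(304) = 4*sqrt(19); 5*sqrt(684) = 30*sqrt(19)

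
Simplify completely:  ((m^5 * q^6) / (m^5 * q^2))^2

Inside the bracket: q^4
Raise to the power 2: q^8

q^8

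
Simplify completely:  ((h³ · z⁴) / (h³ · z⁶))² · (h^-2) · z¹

Inside the bracket: (z^-2)
Raise to the power 2: (z^-4)
Multiply by (h^-2) · z¹: add exponents.

1/(h²*z³)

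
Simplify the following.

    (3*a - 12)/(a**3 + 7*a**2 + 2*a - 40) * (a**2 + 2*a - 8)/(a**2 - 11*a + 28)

3/(a**2 - 2*a - 35)

Factor: 3*a - 12 = 3*(a - 4);  a**3 + 7*a**2 + 2*a - 40 = (a + 5)*(a + 4)*(a - 2);  a**2 + 2*a - 8 = (a + 4)*(a - 2);  a**2 - 11*a + 28 = (a - 7)*(a - 4)
Cancel the common factors (a - 2), (a + 4), (a - 4).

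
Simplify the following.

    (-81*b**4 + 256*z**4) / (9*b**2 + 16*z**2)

-9*b**2 + 16*z**2

Difference of fourth powers: factor out (9*b**2 + 16*z**2).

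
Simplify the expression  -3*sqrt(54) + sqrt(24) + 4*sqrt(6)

-3*sqrt(6)

3*sqrt(54) = 9*sqrt(6); sqrt(24) = 2*sqrt(6); 4*sqrt(6) = 4*sqrt(6)
Combine: (-9 + 2 + 4)·sqrt(6) = -3*sqrt(6)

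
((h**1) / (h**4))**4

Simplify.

h**(-12)

Inside the bracket: (h**-3)
Raise to the power 4: (h**-12)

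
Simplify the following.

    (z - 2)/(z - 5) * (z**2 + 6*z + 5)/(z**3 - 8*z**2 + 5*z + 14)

Factor: z**2 + 6*z + 5 = (z + 1)*(z + 5);  z**3 - 8*z**2 + 5*z + 14 = (z - 2)*(z + 1)*(z - 7)
Cancel the common factors (z + 1), (z - 2).

(z + 5)/(z**2 - 12*z + 35)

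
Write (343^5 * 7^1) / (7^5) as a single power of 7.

7^11

343^5 = 7^15; 7^1 = 7^1; 7^5 = 7^5
Combine exponents: 7^11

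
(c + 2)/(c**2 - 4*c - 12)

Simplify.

1/(c - 6)

Factor: c**2 - 4*c - 12 = (c + 2)*(c - 6)
Cancel the common factor (c + 2).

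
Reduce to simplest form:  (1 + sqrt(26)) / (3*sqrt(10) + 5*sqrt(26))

Multiply numerator and denominator by -3*sqrt(10) + 5*sqrt(26).
Denominator becomes 560; numerator becomes -6*sqrt(65) - 3*sqrt(10) + 5*sqrt(26) + 130.

(-6*sqrt(65) - 3*sqrt(10) + 5*sqrt(26) + 130)/560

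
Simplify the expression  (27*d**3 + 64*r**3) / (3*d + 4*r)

(4*r)**3 + (3*d)**3 = (3*d + 4*r)(9*d**2 - 12*d*r + 16*r**2).

9*d**2 - 12*d*r + 16*r**2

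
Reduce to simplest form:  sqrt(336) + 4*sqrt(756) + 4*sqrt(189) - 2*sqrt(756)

28*sqrt(21)

sqrt(336) = 4*sqrt(21); 4*sqrt(756) = 24*sqrt(21); 4*sqrt(189) = 12*sqrt(21); 2*sqrt(756) = 12*sqrt(21)
Combine: (4 + 24 + 12 - 12)·sqrt(21) = 28*sqrt(21)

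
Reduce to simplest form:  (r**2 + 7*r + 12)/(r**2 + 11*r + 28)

(r + 3)/(r + 7)

Factor: r**2 + 7*r + 12 = (r + 4)*(r + 3);  r**2 + 11*r + 28 = (r + 4)*(r + 7)
Cancel the common factor (r + 4).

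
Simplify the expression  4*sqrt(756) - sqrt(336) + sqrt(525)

25*sqrt(21)

4*sqrt(756) = 24*sqrt(21); sqrt(336) = 4*sqrt(21); sqrt(525) = 5*sqrt(21)
Combine: (24 - 4 + 5)·sqrt(21) = 25*sqrt(21)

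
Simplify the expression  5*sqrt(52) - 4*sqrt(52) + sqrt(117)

5*sqrt(52) = 10*sqrt(13); 4*sqrt(52) = 8*sqrt(13); sqrt(117) = 3*sqrt(13)
Combine: (10 - 8 + 3)·sqrt(13) = 5*sqrt(13)

5*sqrt(13)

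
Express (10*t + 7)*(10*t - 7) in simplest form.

100*t**2 - 49

Difference of squares with P = 10*t, Q = 7.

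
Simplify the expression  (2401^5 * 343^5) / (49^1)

7^33

2401^5 = 7^20; 343^5 = 7^15; 49^1 = 7^2
Combine exponents: 7^33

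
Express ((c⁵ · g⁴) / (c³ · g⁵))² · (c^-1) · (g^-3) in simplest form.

Inside the bracket: c² · (g^-1)
Raise to the power 2: c⁴ · (g^-2)
Multiply by (c^-1) · (g^-3): add exponents.

c³/g⁵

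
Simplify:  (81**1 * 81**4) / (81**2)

3**12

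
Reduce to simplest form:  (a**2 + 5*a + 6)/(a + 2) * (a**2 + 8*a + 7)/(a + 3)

Factor: a**2 + 5*a + 6 = (a + 3)*(a + 2);  a**2 + 8*a + 7 = (a + 7)*(a + 1)
Cancel the common factors (a + 2), (a + 3).

a**2 + 8*a + 7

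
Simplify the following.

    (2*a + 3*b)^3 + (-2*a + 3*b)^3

72*a^2*b + 54*b^3

Only the even-power cross terms survive.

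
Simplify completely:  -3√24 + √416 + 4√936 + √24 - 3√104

3√24 = 6*√6; √416 = 4*√26; 4√936 = 24*√26; √24 = 2*√6; 3√104 = 6*√26

-4*√6 + 22*√26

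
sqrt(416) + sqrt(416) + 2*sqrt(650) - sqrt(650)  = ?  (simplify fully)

13*sqrt(26)

sqrt(416) = 4*sqrt(26); sqrt(416) = 4*sqrt(26); 2*sqrt(650) = 10*sqrt(26); sqrt(650) = 5*sqrt(26)
Combine: (4 + 4 + 10 - 5)·sqrt(26) = 13*sqrt(26)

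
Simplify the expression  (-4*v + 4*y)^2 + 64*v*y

After expansion: 16*v^2 + 32*v*y + 16*y^2 — a perfect-square trinomial.

16*(v + y)^2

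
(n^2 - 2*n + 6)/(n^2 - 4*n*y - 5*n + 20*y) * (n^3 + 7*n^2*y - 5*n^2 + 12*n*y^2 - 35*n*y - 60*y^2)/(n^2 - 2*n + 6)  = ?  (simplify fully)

Factor: n^2 - 4*n*y - 5*n + 20*y = (n - 4*y)*(n - 5);  n^3 + 7*n^2*y - 5*n^2 + 12*n*y^2 - 35*n*y - 60*y^2 = (n + 3*y)*(n + 4*y)*(n - 5)
Cancel the common factors (n^2 - 2*n + 6), (n - 5).

(-n^2 - 7*n*y - 12*y^2)/(-n + 4*y)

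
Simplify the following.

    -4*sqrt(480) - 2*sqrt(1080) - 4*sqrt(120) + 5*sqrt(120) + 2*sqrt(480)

-18*sqrt(30)

4*sqrt(480) = 16*sqrt(30); 2*sqrt(1080) = 12*sqrt(30); 4*sqrt(120) = 8*sqrt(30); 5*sqrt(120) = 10*sqrt(30); 2*sqrt(480) = 8*sqrt(30)
Combine: (-16 - 12 - 8 + 10 + 8)·sqrt(30) = -18*sqrt(30)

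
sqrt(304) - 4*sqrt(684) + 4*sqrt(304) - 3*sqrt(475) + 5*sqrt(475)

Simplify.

6*sqrt(19)

sqrt(304) = 4*sqrt(19); 4*sqrt(684) = 24*sqrt(19); 4*sqrt(304) = 16*sqrt(19); 3*sqrt(475) = 15*sqrt(19); 5*sqrt(475) = 25*sqrt(19)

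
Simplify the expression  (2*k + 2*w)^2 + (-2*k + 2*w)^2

8*k^2 + 8*w^2

Only the even-power cross terms survive.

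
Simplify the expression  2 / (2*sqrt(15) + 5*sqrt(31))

(-4*sqrt(15) + 10*sqrt(31))/715

Multiply numerator and denominator by -2*sqrt(15) + 5*sqrt(31).
Denominator becomes 715; numerator becomes -4*sqrt(15) + 10*sqrt(31).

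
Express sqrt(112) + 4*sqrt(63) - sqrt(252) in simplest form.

sqrt(112) = 4*sqrt(7); 4*sqrt(63) = 12*sqrt(7); sqrt(252) = 6*sqrt(7)
Combine: (4 + 12 - 6)·sqrt(7) = 10*sqrt(7)

10*sqrt(7)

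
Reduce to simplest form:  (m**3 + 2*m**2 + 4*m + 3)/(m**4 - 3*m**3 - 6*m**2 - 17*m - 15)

1/(m - 5)

Factor: m**3 + 2*m**2 + 4*m + 3 = (m + 1)*(m**2 + m + 3);  m**4 - 3*m**3 - 6*m**2 - 17*m - 15 = (m**2 + m + 3)*(m + 1)*(m - 5)
Cancel the common factors (m**2 + m + 3), (m + 1).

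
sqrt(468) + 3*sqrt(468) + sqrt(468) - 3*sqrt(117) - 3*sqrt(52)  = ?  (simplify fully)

15*sqrt(13)

sqrt(468) = 6*sqrt(13); 3*sqrt(468) = 18*sqrt(13); sqrt(468) = 6*sqrt(13); 3*sqrt(117) = 9*sqrt(13); 3*sqrt(52) = 6*sqrt(13)
Combine: (6 + 18 + 6 - 9 - 6)·sqrt(13) = 15*sqrt(13)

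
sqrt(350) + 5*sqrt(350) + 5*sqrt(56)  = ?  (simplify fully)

40*sqrt(14)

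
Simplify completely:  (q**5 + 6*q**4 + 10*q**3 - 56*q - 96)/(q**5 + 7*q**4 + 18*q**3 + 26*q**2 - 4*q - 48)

(q - 2)/(q - 1)

Factor: q**5 + 6*q**4 + 10*q**3 - 56*q - 96 = (q**2 + 2*q + 6)*(q - 2)*(q + 2)*(q + 4);  q**5 + 7*q**4 + 18*q**3 + 26*q**2 - 4*q - 48 = (q + 2)*(q + 4)*(q**2 + 2*q + 6)*(q - 1)
Cancel the common factors (q**2 + 2*q + 6), (q + 4), (q + 2).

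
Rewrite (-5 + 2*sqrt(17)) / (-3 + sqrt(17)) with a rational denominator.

Multiply numerator and denominator by -sqrt(17) - 3.
Denominator becomes -8; numerator becomes -19 - sqrt(17).

(sqrt(17) + 19)/8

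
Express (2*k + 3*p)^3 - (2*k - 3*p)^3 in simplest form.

Write as f((2*k),(3*p)) - f((2*k),-(3*p)) and expand.

72*k^2*p + 54*p^3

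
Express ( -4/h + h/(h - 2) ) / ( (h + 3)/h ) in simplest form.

Numerator: -4/h + h/(h - 2) = (h^2 - 4*h + 8)/(h^2 - 2*h)
Denominator: (h + 3)/h = (h + 3)/h
Divide: ((h^2 - 4*h + 8)/(h^2 - 2*h)) · (h/(h + 3)) = (h^2 - 4*h + 8)/(h^2 + h - 6)

(h^2 - 4*h + 8)/(h^2 + h - 6)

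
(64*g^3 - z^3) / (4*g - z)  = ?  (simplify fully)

16*g^2 + 4*g*z + z^2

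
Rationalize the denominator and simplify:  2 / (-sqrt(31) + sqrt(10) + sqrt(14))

(14*sqrt(31) + 54*sqrt(14) + 70*sqrt(10) + 8*sqrt(1085))/511

Group as (sqrt(10) + sqrt(14)) - sqrt(31); multiply by (sqrt(10) + sqrt(14)) + sqrt(31), then rationalise the remaining surd.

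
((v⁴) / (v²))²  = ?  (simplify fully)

v⁴

Inside the bracket: v²
Raise to the power 2: v⁴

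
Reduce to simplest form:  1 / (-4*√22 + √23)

Multiply numerator and denominator by √23 + 4*√22.
Denominator becomes -329; numerator becomes √23 + 4*√22.

(-4*√22 - √23)/329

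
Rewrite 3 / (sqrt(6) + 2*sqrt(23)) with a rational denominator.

Multiply numerator and denominator by -2*sqrt(23) + sqrt(6).
Denominator becomes -86; numerator becomes -6*sqrt(23) + 3*sqrt(6).

(-3*sqrt(6) + 6*sqrt(23))/86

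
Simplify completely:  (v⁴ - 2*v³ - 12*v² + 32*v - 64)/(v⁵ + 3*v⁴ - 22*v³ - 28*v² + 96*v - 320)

1/(v + 5)

Factor: v⁴ - 2*v³ - 12*v² + 32*v - 64 = (v² - 2*v + 4)·(v + 4)·(v - 4);  v⁵ + 3*v⁴ - 22*v³ - 28*v² + 96*v - 320 = (v + 4)·(v - 4)·(v + 5)·(v² - 2*v + 4)
Cancel the common factors (v² - 2*v + 4), (v - 4), (v + 4).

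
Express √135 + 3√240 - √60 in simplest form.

√135 = 3*√15; 3√240 = 12*√15; √60 = 2*√15
Combine: (3 + 12 - 2)·√15 = 13*√15

13*√15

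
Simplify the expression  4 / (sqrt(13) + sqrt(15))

Multiply numerator and denominator by -sqrt(13) + sqrt(15).
Denominator becomes 2; numerator becomes -4*sqrt(13) + 4*sqrt(15).

-2*sqrt(13) + 2*sqrt(15)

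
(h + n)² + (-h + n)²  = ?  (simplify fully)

Only the even-power cross terms survive.

2*h² + 2*n²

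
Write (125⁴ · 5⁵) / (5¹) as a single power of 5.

5^16

125⁴ = 5^12; 5⁵ = 5^5; 5¹ = 5^1
Combine exponents: 5^16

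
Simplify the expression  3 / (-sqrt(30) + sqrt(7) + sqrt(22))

(sqrt(30) + 15*sqrt(22) + 45*sqrt(7) + 4*sqrt(1155))/205

Group as (sqrt(7) + sqrt(22)) - sqrt(30); multiply by (sqrt(7) + sqrt(22)) + sqrt(30), then rationalise the remaining surd.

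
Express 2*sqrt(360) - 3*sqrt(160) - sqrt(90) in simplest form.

2*sqrt(360) = 12*sqrt(10); 3*sqrt(160) = 12*sqrt(10); sqrt(90) = 3*sqrt(10)
Combine: (12 - 12 - 3)·sqrt(10) = -3*sqrt(10)

-3*sqrt(10)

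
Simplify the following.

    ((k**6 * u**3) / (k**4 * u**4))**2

k**4/u**2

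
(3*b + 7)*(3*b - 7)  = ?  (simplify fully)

Product of conjugates: (P+Q)(P-Q) = P^2 - Q^2.

9*b^2 - 49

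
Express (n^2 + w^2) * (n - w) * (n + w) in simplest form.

n^4 - w^4

Telescope via difference of squares: (n+w)(n-w) = n^2 - w^2, then repeat with the next factor.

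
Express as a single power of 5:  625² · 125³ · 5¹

625² = 5^8; 125³ = 5^9; 5¹ = 5^1
Combine exponents: 5^18

5^18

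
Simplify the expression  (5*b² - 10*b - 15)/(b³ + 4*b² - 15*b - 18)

5/(b + 6)

Factor: 5*b² - 10*b - 15 = 5·(b - 3)·(b + 1);  b³ + 4*b² - 15*b - 18 = (b + 6)·(b - 3)·(b + 1)
Cancel the common factors (b + 1), (b - 3).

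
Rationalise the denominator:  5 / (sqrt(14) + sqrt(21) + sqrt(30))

(-420*sqrt(5) + 25*sqrt(30) + 115*sqrt(21) + 185*sqrt(14))/1151

Group as (sqrt(14) + sqrt(30)) + sqrt(21); multiply by (sqrt(14) + sqrt(30)) - sqrt(21), then rationalise the remaining surd.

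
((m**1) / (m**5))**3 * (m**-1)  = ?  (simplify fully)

m**(-13)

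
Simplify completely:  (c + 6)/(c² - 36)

1/(c - 6)

Factor: c² - 36 = (c + 6)·(c - 6)
Cancel the common factor (c + 6).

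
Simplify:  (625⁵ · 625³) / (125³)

625⁵ = 5^20; 625³ = 5^12; 125³ = 5^9
Combine exponents: 5^23

5^23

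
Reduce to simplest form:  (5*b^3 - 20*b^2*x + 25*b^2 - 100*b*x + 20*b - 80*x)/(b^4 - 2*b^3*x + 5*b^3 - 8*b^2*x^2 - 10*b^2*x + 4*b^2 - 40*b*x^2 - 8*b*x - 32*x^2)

5/(b + 2*x)

Factor: 5*b^3 - 20*b^2*x + 25*b^2 - 100*b*x + 20*b - 80*x = 5*(b - 4*x)*(b + 1)*(b + 4);  b^4 - 2*b^3*x + 5*b^3 - 8*b^2*x^2 - 10*b^2*x + 4*b^2 - 40*b*x^2 - 8*b*x - 32*x^2 = (b + 4)*(b + 2*x)*(b - 4*x)*(b + 1)
Cancel the common factors (b - 4*x), (b + 4), (b + 1).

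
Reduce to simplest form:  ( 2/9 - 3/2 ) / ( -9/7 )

Numerator: 2/9 - 3/2 = -23/18
Denominator: -9/7 = -9/7
Divide: (-23/18) · (-7/9) = 161/162

161/162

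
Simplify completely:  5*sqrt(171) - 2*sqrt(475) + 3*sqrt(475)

5*sqrt(171) = 15*sqrt(19); 2*sqrt(475) = 10*sqrt(19); 3*sqrt(475) = 15*sqrt(19)
Combine: (15 - 10 + 15)·sqrt(19) = 20*sqrt(19)

20*sqrt(19)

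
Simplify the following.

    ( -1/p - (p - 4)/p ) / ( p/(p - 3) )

(-p^2 + 6*p - 9)/p^2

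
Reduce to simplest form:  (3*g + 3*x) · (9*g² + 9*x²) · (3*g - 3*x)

Telescope via difference of squares: ((3*g)+(3*x))((3*g)-(3*x)) = 9*g² - 9*x², then repeat with the next factor.

81*g⁴ - 81*x⁴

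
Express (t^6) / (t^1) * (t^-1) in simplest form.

Quotient: t^5
Multiply by (t^-1): add exponents.

t^4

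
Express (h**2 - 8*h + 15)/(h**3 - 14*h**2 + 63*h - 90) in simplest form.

Factor: h**2 - 8*h + 15 = (h - 3)*(h - 5);  h**3 - 14*h**2 + 63*h - 90 = (h - 3)*(h - 6)*(h - 5)
Cancel the common factors (h - 5), (h - 3).

1/(h - 6)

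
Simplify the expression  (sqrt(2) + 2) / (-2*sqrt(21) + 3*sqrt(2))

Multiply numerator and denominator by 3*sqrt(2) + 2*sqrt(21).
Denominator becomes -66; numerator becomes 6 + 6*sqrt(2) + 2*sqrt(42) + 4*sqrt(21).

(-2*sqrt(21) - sqrt(42) - 3*sqrt(2) - 3)/33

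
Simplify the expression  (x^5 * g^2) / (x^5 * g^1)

Quotient: g^1

g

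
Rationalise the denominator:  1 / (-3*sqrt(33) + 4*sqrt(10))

Multiply numerator and denominator by 4*sqrt(10) + 3*sqrt(33).
Denominator becomes -137; numerator becomes 4*sqrt(10) + 3*sqrt(33).

(-3*sqrt(33) - 4*sqrt(10))/137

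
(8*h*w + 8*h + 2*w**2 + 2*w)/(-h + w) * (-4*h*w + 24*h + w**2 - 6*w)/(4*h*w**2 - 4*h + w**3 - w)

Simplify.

Factor: 8*h*w + 8*h + 2*w**2 + 2*w = 2*(4*h + w)*(w + 1);  -4*h*w + 24*h + w**2 - 6*w = (-4*h + w)*(w - 6);  4*h*w**2 - 4*h + w**3 - w = (w + 1)*(4*h + w)*(w - 1)
Cancel the common factors (w + 1), (4*h + w).

(-8*h*w + 48*h + 2*w**2 - 12*w)/(-h*w + h + w**2 - w)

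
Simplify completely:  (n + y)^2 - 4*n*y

After expansion: n^2 - 2*n*y + y^2 — a perfect-square trinomial.

(n - y)^2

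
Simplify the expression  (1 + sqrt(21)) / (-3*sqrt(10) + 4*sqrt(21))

(3*sqrt(10) + 4*sqrt(21) + 3*sqrt(210) + 84)/246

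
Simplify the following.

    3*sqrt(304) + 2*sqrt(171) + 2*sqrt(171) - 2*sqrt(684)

3*sqrt(304) = 12*sqrt(19); 2*sqrt(171) = 6*sqrt(19); 2*sqrt(171) = 6*sqrt(19); 2*sqrt(684) = 12*sqrt(19)
Combine: (12 + 6 + 6 - 12)·sqrt(19) = 12*sqrt(19)

12*sqrt(19)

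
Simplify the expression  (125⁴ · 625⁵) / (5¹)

5^31

125⁴ = 5^12; 625⁵ = 5^20; 5¹ = 5^1
Combine exponents: 5^31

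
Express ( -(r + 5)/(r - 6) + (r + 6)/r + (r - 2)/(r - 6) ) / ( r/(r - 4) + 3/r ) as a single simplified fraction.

Numerator: -(r + 5)/(r - 6) + (r + 6)/r + (r - 2)/(r - 6) = (r² - 7*r - 36)/(r² - 6*r)
Denominator: r/(r - 4) + 3/r = (r² + 3*r - 12)/(r² - 4*r)
Divide: ((r² - 7*r - 36)/(r² - 6*r)) · ((r² - 4*r)/(r² + 3*r - 12)) = (r³ - 11*r² - 8*r + 144)/(r³ - 3*r² - 30*r + 72)

(r³ - 11*r² - 8*r + 144)/(r³ - 3*r² - 30*r + 72)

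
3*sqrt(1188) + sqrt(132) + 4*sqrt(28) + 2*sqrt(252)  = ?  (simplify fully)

20*sqrt(7) + 20*sqrt(33)

3*sqrt(1188) = 18*sqrt(33); sqrt(132) = 2*sqrt(33); 4*sqrt(28) = 8*sqrt(7); 2*sqrt(252) = 12*sqrt(7)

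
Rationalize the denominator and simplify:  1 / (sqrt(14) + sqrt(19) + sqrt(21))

(-7*sqrt(114) + 6*sqrt(21) + 8*sqrt(19) + 13*sqrt(14))/460

Group as (sqrt(14) + sqrt(21)) + sqrt(19); multiply by (sqrt(14) + sqrt(21)) - sqrt(19), then rationalise the remaining surd.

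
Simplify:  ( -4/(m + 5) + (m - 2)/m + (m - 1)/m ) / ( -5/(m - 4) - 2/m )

Numerator: -4/(m + 5) + (m - 2)/m + (m - 1)/m = (2*m^2 + 3*m - 15)/(m^2 + 5*m)
Denominator: -5/(m - 4) - 2/m = (-7*m + 8)/(m^2 - 4*m)
Divide: ((2*m^2 + 3*m - 15)/(m^2 + 5*m)) · ((m^2 - 4*m)/(-7*m + 8)) = (-2*m^3 + 5*m^2 + 27*m - 60)/(7*m^2 + 27*m - 40)

(-2*m^3 + 5*m^2 + 27*m - 60)/(7*m^2 + 27*m - 40)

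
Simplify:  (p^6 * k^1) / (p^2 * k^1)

Quotient: p^4

p^4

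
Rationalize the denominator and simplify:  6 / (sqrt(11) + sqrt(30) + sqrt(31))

Group as (sqrt(30) + sqrt(31)) + sqrt(11); multiply by (sqrt(30) + sqrt(31)) - sqrt(11), then rationalise the remaining surd.

(-3*sqrt(10230) + 15*sqrt(31) + 18*sqrt(30) + 75*sqrt(11))/305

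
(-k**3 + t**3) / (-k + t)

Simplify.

t**3 - k**3 = (-k + t)(k**2 + k*t + t**2).

k**2 + k*t + t**2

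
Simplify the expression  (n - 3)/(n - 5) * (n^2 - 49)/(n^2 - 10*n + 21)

(n + 7)/(n - 5)

Factor: n^2 - 49 = (n + 7)*(n - 7);  n^2 - 10*n + 21 = (n - 3)*(n - 7)
Cancel the common factors (n - 7), (n - 3).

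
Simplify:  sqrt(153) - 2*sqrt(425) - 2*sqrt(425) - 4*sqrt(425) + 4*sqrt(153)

-25*sqrt(17)

sqrt(153) = 3*sqrt(17); 2*sqrt(425) = 10*sqrt(17); 2*sqrt(425) = 10*sqrt(17); 4*sqrt(425) = 20*sqrt(17); 4*sqrt(153) = 12*sqrt(17)
Combine: (3 - 10 - 10 - 20 + 12)·sqrt(17) = -25*sqrt(17)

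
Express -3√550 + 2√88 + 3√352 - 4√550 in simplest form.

-19*√22

3√550 = 15*√22; 2√88 = 4*√22; 3√352 = 12*√22; 4√550 = 20*√22
Combine: (-15 + 4 + 12 - 20)·√22 = -19*√22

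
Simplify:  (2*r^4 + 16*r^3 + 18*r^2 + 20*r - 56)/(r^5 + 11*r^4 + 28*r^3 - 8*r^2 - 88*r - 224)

Factor: 2*r^4 + 16*r^3 + 18*r^2 + 20*r - 56 = 2*(r^2 + 2*r + 4)*(r + 7)*(r - 1);  r^5 + 11*r^4 + 28*r^3 - 8*r^2 - 88*r - 224 = (r + 7)*(r^2 + 2*r + 4)*(r + 4)*(r - 2)
Cancel the common factors (r^2 + 2*r + 4), (r + 7).

(2*r - 2)/(r^2 + 2*r - 8)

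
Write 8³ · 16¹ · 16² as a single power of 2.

2^21

8³ = 2^9; 16¹ = 2^4; 16² = 2^8
Combine exponents: 2^21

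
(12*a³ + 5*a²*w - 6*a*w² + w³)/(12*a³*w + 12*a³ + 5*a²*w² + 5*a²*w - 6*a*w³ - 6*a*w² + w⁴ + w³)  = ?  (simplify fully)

1/(w + 1)

Factor: 12*a³ + 5*a²*w - 6*a*w² + w³ = (-3*a + w)·(-4*a + w)·(a + w);  12*a³*w + 12*a³ + 5*a²*w² + 5*a²*w - 6*a*w³ - 6*a*w² + w⁴ + w³ = (a + w)·(w + 1)·(-3*a + w)·(-4*a + w)
Cancel the common factors (-3*a + w), (-4*a + w), (a + w).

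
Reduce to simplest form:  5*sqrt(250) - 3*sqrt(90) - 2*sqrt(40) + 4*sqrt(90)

24*sqrt(10)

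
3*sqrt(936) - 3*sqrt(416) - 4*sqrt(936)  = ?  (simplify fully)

3*sqrt(936) = 18*sqrt(26); 3*sqrt(416) = 12*sqrt(26); 4*sqrt(936) = 24*sqrt(26)
Combine: (18 - 12 - 24)·sqrt(26) = -18*sqrt(26)

-18*sqrt(26)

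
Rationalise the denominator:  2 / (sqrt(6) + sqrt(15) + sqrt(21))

Group as (sqrt(6) + sqrt(21)) + sqrt(15); multiply by (sqrt(6) + sqrt(21)) - sqrt(15), then rationalise the remaining surd.

(-sqrt(210) + 2*sqrt(15) + 5*sqrt(6))/30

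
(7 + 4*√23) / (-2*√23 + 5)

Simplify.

(-219 - 34*√23)/67

Multiply numerator and denominator by 5 + 2*√23.
Denominator becomes -67; numerator becomes 34*√23 + 219.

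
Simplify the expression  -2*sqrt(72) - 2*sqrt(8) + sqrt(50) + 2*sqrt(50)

-sqrt(2)

2*sqrt(72) = 12*sqrt(2); 2*sqrt(8) = 4*sqrt(2); sqrt(50) = 5*sqrt(2); 2*sqrt(50) = 10*sqrt(2)
Combine: (-12 - 4 + 5 + 10)·sqrt(2) = -sqrt(2)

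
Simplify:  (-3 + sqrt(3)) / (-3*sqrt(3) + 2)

(-3 + 7*sqrt(3))/23

Multiply numerator and denominator by 2 + 3*sqrt(3).
Denominator becomes -23; numerator becomes -7*sqrt(3) + 3.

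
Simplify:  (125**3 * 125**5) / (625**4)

5**8

125**3 = 5**9; 125**5 = 5**15; 625**4 = 5**16
Combine exponents: 5**8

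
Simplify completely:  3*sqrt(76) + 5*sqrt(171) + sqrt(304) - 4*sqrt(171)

13*sqrt(19)

3*sqrt(76) = 6*sqrt(19); 5*sqrt(171) = 15*sqrt(19); sqrt(304) = 4*sqrt(19); 4*sqrt(171) = 12*sqrt(19)
Combine: (6 + 15 + 4 - 12)·sqrt(19) = 13*sqrt(19)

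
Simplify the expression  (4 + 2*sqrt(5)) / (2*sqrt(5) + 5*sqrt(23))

(-20 - 8*sqrt(5) + 20*sqrt(23) + 10*sqrt(115))/555

Multiply numerator and denominator by -5*sqrt(23) + 2*sqrt(5).
Denominator becomes -555; numerator becomes -10*sqrt(115) - 20*sqrt(23) + 8*sqrt(5) + 20.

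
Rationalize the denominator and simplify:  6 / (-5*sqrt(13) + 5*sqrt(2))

Multiply numerator and denominator by 5*sqrt(2) + 5*sqrt(13).
Denominator becomes -275; numerator becomes 30*sqrt(2) + 30*sqrt(13).

(-6*sqrt(13) - 6*sqrt(2))/55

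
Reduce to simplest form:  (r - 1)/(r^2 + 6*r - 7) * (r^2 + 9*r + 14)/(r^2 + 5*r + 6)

1/(r + 3)

Factor: r^2 + 6*r - 7 = (r + 7)*(r - 1);  r^2 + 9*r + 14 = (r + 7)*(r + 2);  r^2 + 5*r + 6 = (r + 3)*(r + 2)
Cancel the common factors (r - 1), (r + 7), (r + 2).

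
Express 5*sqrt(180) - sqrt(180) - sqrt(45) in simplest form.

5*sqrt(180) = 30*sqrt(5); sqrt(180) = 6*sqrt(5); sqrt(45) = 3*sqrt(5)
Combine: (30 - 6 - 3)·sqrt(5) = 21*sqrt(5)

21*sqrt(5)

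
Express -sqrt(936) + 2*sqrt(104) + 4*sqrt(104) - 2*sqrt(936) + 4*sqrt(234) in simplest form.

6*sqrt(26)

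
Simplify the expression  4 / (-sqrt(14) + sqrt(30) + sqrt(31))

(-188*sqrt(14) + 52*sqrt(31) + 60*sqrt(30) + 16*sqrt(3255))/1511

Group as (sqrt(30) + sqrt(31)) - sqrt(14); multiply by (sqrt(30) + sqrt(31)) + sqrt(14), then rationalise the remaining surd.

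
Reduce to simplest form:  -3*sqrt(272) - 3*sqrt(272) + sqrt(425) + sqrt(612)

3*sqrt(272) = 12*sqrt(17); 3*sqrt(272) = 12*sqrt(17); sqrt(425) = 5*sqrt(17); sqrt(612) = 6*sqrt(17)
Combine: (-12 - 12 + 5 + 6)·sqrt(17) = -13*sqrt(17)

-13*sqrt(17)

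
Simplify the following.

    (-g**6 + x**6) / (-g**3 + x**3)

g**3 + x**3

Difference of sixth powers: factor out (-g**3 + x**3).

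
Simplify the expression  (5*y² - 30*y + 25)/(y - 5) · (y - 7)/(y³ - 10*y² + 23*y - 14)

5/(y - 2)

Factor: 5*y² - 30*y + 25 = 5·(y - 5)·(y - 1);  y³ - 10*y² + 23*y - 14 = (y - 7)·(y - 2)·(y - 1)
Cancel the common factors (y - 7), (y - 1), (y - 5).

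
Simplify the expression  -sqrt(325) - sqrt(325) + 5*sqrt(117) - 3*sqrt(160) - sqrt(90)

-15*sqrt(10) + 5*sqrt(13)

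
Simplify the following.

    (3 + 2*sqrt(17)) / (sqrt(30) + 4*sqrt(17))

(-2*sqrt(510) - 3*sqrt(30) + 12*sqrt(17) + 136)/242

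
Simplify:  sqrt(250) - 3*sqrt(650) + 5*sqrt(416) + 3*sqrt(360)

5*sqrt(26) + 23*sqrt(10)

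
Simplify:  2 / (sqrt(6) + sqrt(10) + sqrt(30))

Group as (sqrt(10) + sqrt(30)) + sqrt(6); multiply by (sqrt(10) + sqrt(30)) - sqrt(6), then rationalise the remaining surd.

(-30*sqrt(2) - 7*sqrt(30) + 13*sqrt(10) + 17*sqrt(6))/11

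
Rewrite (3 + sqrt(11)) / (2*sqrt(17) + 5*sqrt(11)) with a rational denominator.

Multiply numerator and denominator by -2*sqrt(17) + 5*sqrt(11).
Denominator becomes 207; numerator becomes -2*sqrt(187) - 6*sqrt(17) + 15*sqrt(11) + 55.

(-2*sqrt(187) - 6*sqrt(17) + 15*sqrt(11) + 55)/207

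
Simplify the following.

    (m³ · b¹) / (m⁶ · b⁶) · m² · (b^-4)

1/(b⁹*m)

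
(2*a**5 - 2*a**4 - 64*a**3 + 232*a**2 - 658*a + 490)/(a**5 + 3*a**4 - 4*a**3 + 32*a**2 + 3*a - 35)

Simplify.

Factor: 2*a**5 - 2*a**4 - 64*a**3 + 232*a**2 - 658*a + 490 = 2*(a - 1)*(a - 5)*(a + 7)*(a**2 - 2*a + 7);  a**5 + 3*a**4 - 4*a**3 + 32*a**2 + 3*a - 35 = (a + 1)*(a**2 - 2*a + 7)*(a + 5)*(a - 1)
Cancel the common factors (a**2 - 2*a + 7), (a - 1).

(2*a**2 + 4*a - 70)/(a**2 + 6*a + 5)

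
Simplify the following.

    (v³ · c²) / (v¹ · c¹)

Quotient: v² · c¹

c*v²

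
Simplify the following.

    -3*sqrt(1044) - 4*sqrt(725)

3*sqrt(1044) = 18*sqrt(29); 4*sqrt(725) = 20*sqrt(29)
Combine: (-18 - 20)·sqrt(29) = -38*sqrt(29)

-38*sqrt(29)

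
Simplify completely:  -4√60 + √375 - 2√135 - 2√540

-21*√15

4√60 = 8*√15; √375 = 5*√15; 2√135 = 6*√15; 2√540 = 12*√15
Combine: (-8 + 5 - 6 - 12)·√15 = -21*√15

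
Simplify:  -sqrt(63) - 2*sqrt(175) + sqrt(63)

-10*sqrt(7)

sqrt(63) = 3*sqrt(7); 2*sqrt(175) = 10*sqrt(7); sqrt(63) = 3*sqrt(7)
Combine: (-3 - 10 + 3)·sqrt(7) = -10*sqrt(7)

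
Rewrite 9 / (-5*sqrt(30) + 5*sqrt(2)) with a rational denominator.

Multiply numerator and denominator by 5*sqrt(2) + 5*sqrt(30).
Denominator becomes -700; numerator becomes 45*sqrt(2) + 45*sqrt(30).

(-9*sqrt(30) - 9*sqrt(2))/140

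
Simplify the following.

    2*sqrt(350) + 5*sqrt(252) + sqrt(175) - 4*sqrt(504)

-14*sqrt(14) + 35*sqrt(7)

2*sqrt(350) = 10*sqrt(14); 5*sqrt(252) = 30*sqrt(7); sqrt(175) = 5*sqrt(7); 4*sqrt(504) = 24*sqrt(14)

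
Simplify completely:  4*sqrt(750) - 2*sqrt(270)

14*sqrt(30)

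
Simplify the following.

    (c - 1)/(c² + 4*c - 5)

Factor: c² + 4*c - 5 = (c + 5)·(c - 1)
Cancel the common factor (c - 1).

1/(c + 5)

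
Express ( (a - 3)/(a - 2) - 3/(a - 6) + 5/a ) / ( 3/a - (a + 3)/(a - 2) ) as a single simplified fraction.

(-a^3 + 7*a^2 + 16*a - 60)/(a^3 - 6*a^2 + 6*a - 36)

Numerator: (a - 3)/(a - 2) - 3/(a - 6) + 5/a = (a^3 - 7*a^2 - 16*a + 60)/(a^3 - 8*a^2 + 12*a)
Denominator: 3/a - (a + 3)/(a - 2) = (-a^2 - 6)/(a^2 - 2*a)
Divide: ((a^3 - 7*a^2 - 16*a + 60)/(a^3 - 8*a^2 + 12*a)) · ((a^2 - 2*a)/(-a^2 - 6)) = (-a^3 + 7*a^2 + 16*a - 60)/(a^3 - 6*a^2 + 6*a - 36)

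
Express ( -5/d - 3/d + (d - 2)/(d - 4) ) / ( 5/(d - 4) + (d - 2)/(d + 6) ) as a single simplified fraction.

(d³ - 4*d² - 28*d + 192)/(d³ - d² + 38*d)

Numerator: -5/d - 3/d + (d - 2)/(d - 4) = (d² - 10*d + 32)/(d² - 4*d)
Denominator: 5/(d - 4) + (d - 2)/(d + 6) = (d² - d + 38)/(d² + 2*d - 24)
Divide: ((d² - 10*d + 32)/(d² - 4*d)) · ((d² + 2*d - 24)/(d² - d + 38)) = (d³ - 4*d² - 28*d + 192)/(d³ - d² + 38*d)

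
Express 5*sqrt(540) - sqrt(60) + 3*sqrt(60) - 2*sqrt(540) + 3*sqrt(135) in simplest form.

5*sqrt(540) = 30*sqrt(15); sqrt(60) = 2*sqrt(15); 3*sqrt(60) = 6*sqrt(15); 2*sqrt(540) = 12*sqrt(15); 3*sqrt(135) = 9*sqrt(15)
Combine: (30 - 2 + 6 - 12 + 9)·sqrt(15) = 31*sqrt(15)

31*sqrt(15)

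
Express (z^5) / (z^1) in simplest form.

z^4

Quotient: z^4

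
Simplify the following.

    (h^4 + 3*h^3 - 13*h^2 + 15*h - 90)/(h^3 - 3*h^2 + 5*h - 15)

Factor: h^4 + 3*h^3 - 13*h^2 + 15*h - 90 = (h + 6)*(h - 3)*(h^2 + 5);  h^3 - 3*h^2 + 5*h - 15 = (h - 3)*(h^2 + 5)
Cancel the common factors (h^2 + 5), (h - 3).

h + 6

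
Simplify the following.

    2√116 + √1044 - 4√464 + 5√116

2√116 = 4*√29; √1044 = 6*√29; 4√464 = 16*√29; 5√116 = 10*√29
Combine: (4 + 6 - 16 + 10)·√29 = 4*√29

4*√29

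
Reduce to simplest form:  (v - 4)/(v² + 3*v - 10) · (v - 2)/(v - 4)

Factor: v² + 3*v - 10 = (v + 5)·(v - 2)
Cancel the common factors (v - 2), (v - 4).

1/(v + 5)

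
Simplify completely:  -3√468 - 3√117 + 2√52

-23*√13

3√468 = 18*√13; 3√117 = 9*√13; 2√52 = 4*√13
Combine: (-18 - 9 + 4)·√13 = -23*√13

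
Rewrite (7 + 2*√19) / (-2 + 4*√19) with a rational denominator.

(16*√19 + 83)/150

Multiply numerator and denominator by -4*√19 - 2.
Denominator becomes -300; numerator becomes -166 - 32*√19.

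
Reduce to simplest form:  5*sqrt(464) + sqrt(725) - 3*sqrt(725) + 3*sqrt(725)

25*sqrt(29)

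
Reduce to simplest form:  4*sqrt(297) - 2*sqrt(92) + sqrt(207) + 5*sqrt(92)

9*sqrt(23) + 12*sqrt(33)

4*sqrt(297) = 12*sqrt(33); 2*sqrt(92) = 4*sqrt(23); sqrt(207) = 3*sqrt(23); 5*sqrt(92) = 10*sqrt(23)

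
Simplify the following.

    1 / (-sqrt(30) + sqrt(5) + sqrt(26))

Group as (sqrt(5) + sqrt(26)) - sqrt(30); multiply by (sqrt(5) + sqrt(26)) + sqrt(30), then rationalise the remaining surd.

(-sqrt(30) + 9*sqrt(26) + 51*sqrt(5) + 20*sqrt(39))/519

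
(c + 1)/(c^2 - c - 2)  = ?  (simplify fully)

1/(c - 2)

Factor: c^2 - c - 2 = (c - 2)*(c + 1)
Cancel the common factor (c + 1).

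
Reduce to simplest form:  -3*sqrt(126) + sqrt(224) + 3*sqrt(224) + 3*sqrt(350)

22*sqrt(14)

3*sqrt(126) = 9*sqrt(14); sqrt(224) = 4*sqrt(14); 3*sqrt(224) = 12*sqrt(14); 3*sqrt(350) = 15*sqrt(14)
Combine: (-9 + 4 + 12 + 15)·sqrt(14) = 22*sqrt(14)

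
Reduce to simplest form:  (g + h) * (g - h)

g^2 - h^2

(g+h)(g-h) = g^2 - h^2.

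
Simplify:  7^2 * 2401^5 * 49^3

7^2 = 7^2; 2401^5 = 7^20; 49^3 = 7^6
Combine exponents: 7^28

7^28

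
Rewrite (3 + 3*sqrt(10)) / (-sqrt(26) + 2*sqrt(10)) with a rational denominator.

Multiply numerator and denominator by sqrt(26) + 2*sqrt(10).
Denominator becomes 14; numerator becomes 3*sqrt(26) + 6*sqrt(10) + 6*sqrt(65) + 60.

(3*sqrt(26) + 6*sqrt(10) + 6*sqrt(65) + 60)/14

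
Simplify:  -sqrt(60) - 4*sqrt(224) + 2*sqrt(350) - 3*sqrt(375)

sqrt(60) = 2*sqrt(15); 4*sqrt(224) = 16*sqrt(14); 2*sqrt(350) = 10*sqrt(14); 3*sqrt(375) = 15*sqrt(15)

-17*sqrt(15) - 6*sqrt(14)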